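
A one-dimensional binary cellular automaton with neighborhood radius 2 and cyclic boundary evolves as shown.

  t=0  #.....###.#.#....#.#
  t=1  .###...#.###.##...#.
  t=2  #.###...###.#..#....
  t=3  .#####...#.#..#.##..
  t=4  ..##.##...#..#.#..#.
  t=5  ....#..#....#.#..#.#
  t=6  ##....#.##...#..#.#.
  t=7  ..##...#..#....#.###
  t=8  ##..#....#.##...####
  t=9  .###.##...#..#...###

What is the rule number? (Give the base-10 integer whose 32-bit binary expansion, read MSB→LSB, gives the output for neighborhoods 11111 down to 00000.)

  nb #####: next=#  (t=3,i=3, bit31=1)
  nb ####.: next=.  (t=3,i=4, bit30=0)
  nb ###.#: next=.  (t=0,i=8, bit29=0)
  nb ###..: next=#  (t=1,i=3, bit28=1)
  nb ##.##: next=#  (t=1,i=12, bit27=1)
  nb ##.#.: next=#  (t=0,i=9, bit26=1)
  nb ##..#: next=#  (t=7,i=0, bit25=1)
  nb ##...: next=#  (t=0,i=1, bit24=1)
  nb #.###: next=#  (t=1,i=9, bit23=1)
  nb #.##.: next=.  (t=0,i=19, bit22=0)
  nb #.#.#: next=#  (t=0,i=10, bit21=1)
  nb #.#..: next=.  (t=0,i=12, bit20=0)
  nb #..##: next=#  (t=1,i=0, bit19=1)
  nb #..#.: next=#  (t=2,i=14, bit18=1)
  nb #...#: next=.  (t=1,i=5, bit17=0)
  nb #....: next=#  (t=0,i=2, bit16=1)
  nb .####: next=#  (t=3,i=2, bit15=1)
  nb .###.: next=#  (t=0,i=7, bit14=1)
  nb .##.#: next=.  (t=4,i=3, bit13=0)
  nb .##..: next=.  (t=0,i=0, bit12=0)
  nb .#.##: next=#  (t=0,i=18, bit11=1)
  nb .#.#.: next=#  (t=0,i=11, bit10=1)
  nb .#..#: next=.  (t=1,i=19, bit9=0)
  nb .#...: next=#  (t=0,i=13, bit8=1)
  nb ..###: next=.  (t=0,i=6, bit7=0)
  nb ..##.: next=.  (t=4,i=2, bit6=0)
  nb ..#.#: next=.  (t=0,i=17, bit5=0)
  nb ..#..: next=.  (t=1,i=18, bit4=0)
  nb ...##: next=.  (t=0,i=5, bit3=0)
  nb ...#.: next=.  (t=0,i=16, bit2=0)
  nb ....#: next=.  (t=0,i=4, bit1=0)
  nb .....: next=#  (t=0,i=3, bit0=1)
  bits 10011111101011011100110100000001 = 2678967553

2678967553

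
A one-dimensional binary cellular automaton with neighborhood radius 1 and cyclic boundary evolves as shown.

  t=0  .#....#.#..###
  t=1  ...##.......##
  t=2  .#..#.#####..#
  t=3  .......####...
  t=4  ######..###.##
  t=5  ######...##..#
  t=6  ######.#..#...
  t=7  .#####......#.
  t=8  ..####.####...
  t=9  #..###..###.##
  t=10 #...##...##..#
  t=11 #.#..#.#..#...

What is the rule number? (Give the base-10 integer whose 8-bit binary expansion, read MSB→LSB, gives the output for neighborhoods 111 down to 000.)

  nb ###: next=#  (t=0,i=12, bit7=1)
  nb ##.: next=#  (t=0,i=13, bit6=1)
  nb #.#: next=.  (t=0,i=0, bit5=0)
  nb #..: next=.  (t=0,i=2, bit4=0)
  nb .##: next=.  (t=0,i=11, bit3=0)
  nb .#.: next=.  (t=0,i=1, bit2=0)
  nb ..#: next=.  (t=0,i=5, bit1=0)
  nb ...: next=#  (t=0,i=3, bit0=1)
  bits 11000001 = 193

193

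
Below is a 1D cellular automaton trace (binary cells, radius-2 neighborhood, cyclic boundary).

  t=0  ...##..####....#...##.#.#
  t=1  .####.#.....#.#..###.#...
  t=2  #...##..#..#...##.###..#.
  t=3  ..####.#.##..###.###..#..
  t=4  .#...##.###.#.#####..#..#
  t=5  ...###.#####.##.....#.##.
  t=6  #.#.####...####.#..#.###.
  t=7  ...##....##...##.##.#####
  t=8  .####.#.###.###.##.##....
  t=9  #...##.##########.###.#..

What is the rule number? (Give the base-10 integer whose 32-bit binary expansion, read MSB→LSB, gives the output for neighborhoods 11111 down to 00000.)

  nb #####: next=.  (t=4,i=16, bit31=0)
  nb ####.: next=.  (t=0,i=9, bit30=0)
  nb ###.#: next=#  (t=1,i=4, bit29=1)
  nb ###..: next=.  (t=0,i=10, bit28=0)
  nb ##.##: next=#  (t=2,i=17, bit27=1)
  nb ##.#.: next=#  (t=0,i=21, bit26=1)
  nb ##..#: next=.  (t=0,i=5, bit25=0)
  nb ##...: next=.  (t=0,i=11, bit24=0)
  nb #.###: next=#  (t=2,i=18, bit23=1)
  nb #.##.: next=#  (t=3,i=9, bit22=1)
  nb #.#.#: next=.  (t=0,i=22, bit21=0)
  nb #.#..: next=.  (t=0,i=24, bit20=0)
  nb #..##: next=#  (t=0,i=6, bit19=1)
  nb #..#.: next=#  (t=2,i=7, bit18=1)
  nb #...#: next=#  (t=0,i=1, bit17=1)
  nb #....: next=#  (t=0,i=12, bit16=1)
  nb .####: next=.  (t=0,i=8, bit15=0)
  nb .###.: next=#  (t=1,i=18, bit14=1)
  nb .##.#: next=.  (t=0,i=20, bit13=0)
  nb .##..: next=#  (t=0,i=4, bit12=1)
  nb .#.##: next=#  (t=3,i=8, bit11=1)
  nb .#.#.: next=.  (t=0,i=23, bit10=0)
  nb .#..#: next=#  (t=1,i=15, bit9=1)
  nb .#...: next=.  (t=0,i=0, bit8=0)
  nb ..###: next=.  (t=0,i=7, bit7=0)
  nb ..##.: next=#  (t=0,i=3, bit6=1)
  nb ..#.#: next=.  (t=1,i=12, bit5=0)
  nb ..#..: next=.  (t=0,i=15, bit4=0)
  nb ...##: next=#  (t=0,i=2, bit3=1)
  nb ...#.: next=#  (t=0,i=14, bit2=1)
  nb ....#: next=.  (t=0,i=13, bit1=0)
  nb .....: next=.  (t=1,i=9, bit0=0)
  bits 00101100110011110101101001001100 = 751786572

751786572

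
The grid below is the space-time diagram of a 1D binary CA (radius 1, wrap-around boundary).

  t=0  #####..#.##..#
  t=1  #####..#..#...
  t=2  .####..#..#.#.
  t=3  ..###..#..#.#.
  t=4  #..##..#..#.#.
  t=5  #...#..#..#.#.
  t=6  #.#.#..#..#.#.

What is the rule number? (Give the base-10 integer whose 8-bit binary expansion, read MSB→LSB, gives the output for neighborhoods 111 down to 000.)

  ###|#  b7=1 t=0,i=0
  ##.|#  b6=1 t=0,i=4
  #.#|.  b5=0 t=0,i=8
  #..|.  b4=0 t=0,i=5
  .##|.  b3=0 t=0,i=9
  .#.|#  b2=1 t=0,i=7
  ..#|.  b1=0 t=0,i=6
  ...|#  b0=1 t=1,i=12
  bits 11000101 = 197

197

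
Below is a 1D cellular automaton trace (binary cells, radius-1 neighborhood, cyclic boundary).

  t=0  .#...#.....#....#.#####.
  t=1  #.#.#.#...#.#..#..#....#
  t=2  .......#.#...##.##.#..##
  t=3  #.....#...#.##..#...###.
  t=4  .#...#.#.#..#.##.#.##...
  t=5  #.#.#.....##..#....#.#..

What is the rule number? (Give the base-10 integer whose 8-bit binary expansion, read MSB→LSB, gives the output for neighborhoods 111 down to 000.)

26

  ### -> .   bit 7 = 0  t=0,i=19
  ##. -> .   bit 6 = 0  t=0,i=22
  #.# -> .   bit 5 = 0  t=0,i=17
  #.. -> #   bit 4 = 1  t=0,i=2
  .## -> #   bit 3 = 1  t=0,i=18
  .#. -> .   bit 2 = 0  t=0,i=1
  ..# -> #   bit 1 = 1  t=0,i=0
  ... -> .   bit 0 = 0  t=0,i=3
  bits 00011010 = 26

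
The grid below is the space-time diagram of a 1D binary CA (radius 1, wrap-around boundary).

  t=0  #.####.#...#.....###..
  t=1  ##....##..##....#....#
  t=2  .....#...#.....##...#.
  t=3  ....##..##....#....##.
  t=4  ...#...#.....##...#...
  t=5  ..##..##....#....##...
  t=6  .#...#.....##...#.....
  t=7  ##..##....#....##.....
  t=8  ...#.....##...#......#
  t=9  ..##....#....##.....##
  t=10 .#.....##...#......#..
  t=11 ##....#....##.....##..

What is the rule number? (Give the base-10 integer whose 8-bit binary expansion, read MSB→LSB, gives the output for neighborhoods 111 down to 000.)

  [7] ### => .  t=0,i=3
  [6] ##. => .  t=0,i=5
  [5] #.# => #  t=0,i=1
  [4] #.. => .  t=0,i=8
  [3] .## => .  t=0,i=2
  [2] .#. => #  t=0,i=0
  [1] ..# => #  t=0,i=10
  [0] ... => .  t=0,i=9
  bits 00100110 = 38

38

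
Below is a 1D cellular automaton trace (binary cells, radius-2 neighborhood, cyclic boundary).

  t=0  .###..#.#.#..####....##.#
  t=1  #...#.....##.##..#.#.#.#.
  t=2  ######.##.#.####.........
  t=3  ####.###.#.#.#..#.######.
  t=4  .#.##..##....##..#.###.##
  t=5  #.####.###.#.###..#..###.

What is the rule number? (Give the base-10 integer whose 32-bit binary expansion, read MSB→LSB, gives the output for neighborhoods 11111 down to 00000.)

  nb #####: next=#  (t=2,i=2, bit31=1)
  nb ####.: next=.  (t=0,i=15, bit30=0)
  nb ###.#: next=#  (t=2,i=5, bit29=1)
  nb ###..: next=.  (t=0,i=3, bit28=0)
  nb ##.##: next=#  (t=1,i=12, bit27=1)
  nb ##.#.: next=#  (t=0,i=23, bit26=1)
  nb ##..#: next=#  (t=0,i=4, bit25=1)
  nb ##...: next=#  (t=0,i=17, bit24=1)
  nb #.###: next=.  (t=0,i=1, bit23=0)
  nb #.##.: next=#  (t=1,i=13, bit22=1)
  nb #.#.#: next=.  (t=0,i=8, bit21=0)
  nb #.#..: next=#  (t=0,i=10, bit20=1)
  nb #..##: next=.  (t=0,i=12, bit19=0)
  nb #..#.: next=.  (t=0,i=5, bit18=0)
  nb #...#: next=#  (t=1,i=2, bit17=1)
  nb #....: next=.  (t=0,i=18, bit16=0)
  nb .####: next=#  (t=0,i=14, bit15=1)
  nb .###.: next=.  (t=0,i=2, bit14=0)
  nb .##.#: next=.  (t=0,i=22, bit13=0)
  nb .##..: next=#  (t=1,i=14, bit12=1)
  nb .#.##: next=#  (t=0,i=0, bit11=1)
  nb .#.#.: next=.  (t=0,i=7, bit10=0)
  nb .#..#: next=#  (t=0,i=11, bit9=1)
  nb .#...: next=#  (t=1,i=1, bit8=1)
  nb ..###: next=#  (t=0,i=13, bit7=1)
  nb ..##.: next=#  (t=0,i=21, bit6=1)
  nb ..#.#: next=.  (t=0,i=6, bit5=0)
  nb ..#..: next=#  (t=1,i=4, bit4=1)
  nb ...##: next=.  (t=0,i=20, bit3=0)
  nb ...#.: next=#  (t=1,i=3, bit2=1)
  nb ....#: next=#  (t=0,i=19, bit1=1)
  nb .....: next=#  (t=1,i=7, bit0=1)
  bits 10101111010100101001101111010111 = 2941426647

2941426647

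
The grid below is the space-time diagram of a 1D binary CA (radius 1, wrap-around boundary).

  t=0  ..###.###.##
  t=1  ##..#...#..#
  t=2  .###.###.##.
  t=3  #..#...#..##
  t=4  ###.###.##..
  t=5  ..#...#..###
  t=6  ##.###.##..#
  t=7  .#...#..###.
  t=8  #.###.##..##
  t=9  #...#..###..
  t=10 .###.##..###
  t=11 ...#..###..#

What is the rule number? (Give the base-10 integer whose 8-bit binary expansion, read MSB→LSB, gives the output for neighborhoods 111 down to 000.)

83

  [7] ### => .  t=0,i=3
  [6] ##. => #  t=0,i=4
  [5] #.# => .  t=0,i=5
  [4] #.. => #  t=0,i=0
  [3] .## => .  t=0,i=2
  [2] .#. => .  t=1,i=4
  [1] ..# => #  t=0,i=1
  [0] ... => #  t=1,i=6
  bits 01010011 = 83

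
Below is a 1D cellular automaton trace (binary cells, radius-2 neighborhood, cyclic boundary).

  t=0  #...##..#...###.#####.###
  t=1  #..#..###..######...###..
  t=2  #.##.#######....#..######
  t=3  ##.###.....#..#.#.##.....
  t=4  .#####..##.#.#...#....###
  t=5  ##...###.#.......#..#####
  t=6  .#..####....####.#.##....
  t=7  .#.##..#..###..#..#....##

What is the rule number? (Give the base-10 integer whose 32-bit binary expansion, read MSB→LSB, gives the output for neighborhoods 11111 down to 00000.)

982280347

  ##### -> .   bit 31 = 0  t=0,i=18
  ####. -> .   bit 30 = 0  t=0,i=19
  ###.# -> #   bit 29 = 1  t=0,i=14
  ###.. -> #   bit 28 = 1  t=0,i=0
  ##.## -> #   bit 27 = 1  t=0,i=15
  ##.#. -> .   bit 26 = 0  t=4,i=10
  ##..# -> #   bit 25 = 1  t=0,i=6
  ##... -> .   bit 24 = 0  t=0,i=1
  #.### -> #   bit 23 = 1  t=0,i=16
  #.##. -> .   bit 22 = 0  t=2,i=2
  #.#.# -> .   bit 21 = 0  t=3,i=16
  #.#.. -> .   bit 20 = 0  t=4,i=13
  #..## -> #   bit 19 = 1  t=1,i=5
  #..#. -> #   bit 18 = 1  t=0,i=7
  #...# -> .   bit 17 = 0  t=0,i=2
  #.... -> .   bit 16 = 0  t=2,i=13
  .#### -> .   bit 15 = 0  t=0,i=17
  .###. -> #   bit 14 = 1  t=0,i=13
  .##.# -> #   bit 13 = 1  t=2,i=3
  .##.. -> .   bit 12 = 0  t=0,i=5
  .#.## -> #   bit 11 = 1  t=3,i=17
  .#.#. -> .   bit 10 = 0  t=3,i=15
  .#..# -> .   bit 9 = 0  t=1,i=1
  .#... -> .   bit 8 = 0  t=0,i=9
  ..### -> #   bit 7 = 1  t=0,i=12
  ..##. -> .   bit 6 = 0  t=0,i=4
  ..#.# -> .   bit 5 = 0  t=3,i=14
  ..#.. -> #   bit 4 = 1  t=0,i=8
  ...## -> #   bit 3 = 1  t=0,i=3
  ...#. -> .   bit 2 = 0  t=2,i=15
  ....# -> #   bit 1 = 1  t=2,i=14
  ..... -> #   bit 0 = 1  t=3,i=8
  bits 00111010100011000110100010011011 = 982280347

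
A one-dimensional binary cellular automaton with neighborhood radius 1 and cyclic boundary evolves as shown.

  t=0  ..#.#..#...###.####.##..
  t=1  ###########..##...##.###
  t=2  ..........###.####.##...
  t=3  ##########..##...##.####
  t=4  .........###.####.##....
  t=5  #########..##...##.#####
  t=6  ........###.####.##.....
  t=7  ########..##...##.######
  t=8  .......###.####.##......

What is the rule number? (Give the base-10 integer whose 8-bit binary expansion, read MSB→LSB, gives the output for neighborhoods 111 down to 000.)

  ### -> .   bit 7 = 0  t=0,i=12
  ##. -> #   bit 6 = 1  t=0,i=13
  #.# -> #   bit 5 = 1  t=0,i=3
  #.. -> #   bit 4 = 1  t=0,i=5
  .## -> .   bit 3 = 0  t=0,i=11
  .#. -> #   bit 2 = 1  t=0,i=2
  ..# -> #   bit 1 = 1  t=0,i=1
  ... -> #   bit 0 = 1  t=0,i=0
  bits 01110111 = 119

119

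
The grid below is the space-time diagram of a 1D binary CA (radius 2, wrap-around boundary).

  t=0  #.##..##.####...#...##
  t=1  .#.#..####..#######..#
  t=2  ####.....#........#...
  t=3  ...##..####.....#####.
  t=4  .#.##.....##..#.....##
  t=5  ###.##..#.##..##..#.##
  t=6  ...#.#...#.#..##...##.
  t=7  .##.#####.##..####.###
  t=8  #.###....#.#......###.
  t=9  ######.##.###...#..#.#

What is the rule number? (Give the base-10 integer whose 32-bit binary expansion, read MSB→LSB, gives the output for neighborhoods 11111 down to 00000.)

498236758

  nb #####: next=.  (t=1,i=14, bit31=0)
  nb ####.: next=.  (t=0,i=11, bit30=0)
  nb ###.#: next=.  (t=0,i=0, bit29=0)
  nb ###..: next=#  (t=0,i=12, bit28=1)
  nb ##.##: next=#  (t=0,i=1, bit27=1)
  nb ##.#.: next=#  (t=4,i=0, bit26=1)
  nb ##..#: next=.  (t=0,i=4, bit25=0)
  nb ##...: next=#  (t=0,i=13, bit24=1)
  nb #.###: next=#  (t=0,i=9, bit23=1)
  nb #.##.: next=.  (t=0,i=2, bit22=0)
  nb #.#.#: next=#  (t=1,i=1, bit21=1)
  nb #.#..: next=#  (t=1,i=3, bit20=1)
  nb #..##: next=.  (t=0,i=5, bit19=0)
  nb #..#.: next=.  (t=1,i=20, bit18=0)
  nb #...#: next=#  (t=0,i=14, bit17=1)
  nb #....: next=.  (t=2,i=5, bit16=0)
  nb .####: next=.  (t=0,i=10, bit15=0)
  nb .###.: next=#  (t=0,i=21, bit14=1)
  nb .##.#: next=#  (t=0,i=7, bit13=1)
  nb .##..: next=#  (t=0,i=3, bit12=1)
  nb .#.##: next=#  (t=4,i=2, bit11=1)
  nb .#.#.: next=#  (t=1,i=0, bit10=1)
  nb .#..#: next=.  (t=1,i=4, bit9=0)
  nb .#...: next=#  (t=0,i=17, bit8=1)
  nb ..###: next=.  (t=0,i=20, bit7=0)
  nb ..##.: next=#  (t=0,i=6, bit6=1)
  nb ..#.#: next=.  (t=1,i=21, bit5=0)
  nb ..#..: next=#  (t=0,i=16, bit4=1)
  nb ...##: next=.  (t=0,i=19, bit3=0)
  nb ...#.: next=#  (t=0,i=15, bit2=1)
  nb ....#: next=#  (t=2,i=7, bit1=1)
  nb .....: next=.  (t=2,i=6, bit0=0)
  bits 00011101101100100111110101010110 = 498236758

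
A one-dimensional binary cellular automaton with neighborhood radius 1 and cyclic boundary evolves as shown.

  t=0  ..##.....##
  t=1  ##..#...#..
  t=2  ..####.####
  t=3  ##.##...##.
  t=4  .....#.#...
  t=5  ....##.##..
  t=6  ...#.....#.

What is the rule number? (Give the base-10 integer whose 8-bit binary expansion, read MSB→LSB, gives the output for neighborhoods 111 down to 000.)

150

  ###|#  b7=1 t=2,i=3
  ##.|.  b6=0 t=0,i=3
  #.#|.  b5=0 t=2,i=6
  #..|#  b4=1 t=0,i=0
  .##|.  b3=0 t=0,i=2
  .#.|#  b2=1 t=1,i=4
  ..#|#  b1=1 t=0,i=1
  ...|.  b0=0 t=0,i=5
  bits 10010110 = 150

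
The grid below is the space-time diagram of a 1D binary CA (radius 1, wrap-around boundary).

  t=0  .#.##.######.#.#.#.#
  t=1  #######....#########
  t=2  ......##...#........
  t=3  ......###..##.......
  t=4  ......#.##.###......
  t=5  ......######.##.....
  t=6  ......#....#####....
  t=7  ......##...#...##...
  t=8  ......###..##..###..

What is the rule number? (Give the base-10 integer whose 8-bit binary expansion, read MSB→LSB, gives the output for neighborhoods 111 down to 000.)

  [7] ### => .  t=0,i=7
  [6] ##. => #  t=0,i=4
  [5] #.# => #  t=0,i=0
  [4] #.. => #  t=1,i=7
  [3] .## => #  t=0,i=3
  [2] .#. => #  t=0,i=1
  [1] ..# => .  t=1,i=10
  [0] ... => .  t=1,i=8
  bits 01111100 = 124

124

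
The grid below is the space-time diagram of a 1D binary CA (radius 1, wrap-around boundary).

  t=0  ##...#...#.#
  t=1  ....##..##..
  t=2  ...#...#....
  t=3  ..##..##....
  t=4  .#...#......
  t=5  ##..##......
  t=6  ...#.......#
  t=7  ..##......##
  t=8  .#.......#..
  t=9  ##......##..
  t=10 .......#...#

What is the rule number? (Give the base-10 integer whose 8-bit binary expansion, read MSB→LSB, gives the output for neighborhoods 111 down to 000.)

  ### -> .   bit 7 = 0  t=0,i=0
  ##. -> .   bit 6 = 0  t=0,i=1
  #.# -> .   bit 5 = 0  t=0,i=10
  #.. -> .   bit 4 = 0  t=0,i=2
  .## -> .   bit 3 = 0  t=0,i=11
  .#. -> #   bit 2 = 1  t=0,i=5
  ..# -> #   bit 1 = 1  t=0,i=4
  ... -> .   bit 0 = 0  t=0,i=3
  bits 00000110 = 6

6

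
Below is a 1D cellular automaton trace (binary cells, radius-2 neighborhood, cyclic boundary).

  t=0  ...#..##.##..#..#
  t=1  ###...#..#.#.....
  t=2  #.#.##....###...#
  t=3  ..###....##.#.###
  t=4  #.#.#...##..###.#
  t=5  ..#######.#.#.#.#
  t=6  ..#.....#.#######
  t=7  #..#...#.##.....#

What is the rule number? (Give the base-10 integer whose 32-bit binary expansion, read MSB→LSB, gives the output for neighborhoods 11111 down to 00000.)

854724044

  ##### -> .   bit 31 = 0  t=5,i=4
  ####. -> .   bit 30 = 0  t=5,i=7
  ###.# -> #   bit 29 = 1  t=4,i=14
  ###.. -> #   bit 28 = 1  t=1,i=2
  ##.## -> .   bit 27 = 0  t=0,i=8
  ##.#. -> .   bit 26 = 0  t=2,i=1
  ##..# -> #   bit 25 = 1  t=0,i=11
  ##... -> .   bit 24 = 0  t=1,i=3
  #.### -> #   bit 23 = 1  t=3,i=14
  #.##. -> #   bit 22 = 1  t=0,i=9
  #.#.# -> #   bit 21 = 1  t=2,i=2
  #.#.. -> #   bit 20 = 1  t=1,i=11
  #..## -> .   bit 19 = 0  t=0,i=5
  #..#. -> .   bit 18 = 0  t=0,i=12
  #...# -> #   bit 17 = 1  t=0,i=1
  #.... -> .   bit 16 = 0  t=1,i=13
  .#### -> .   bit 15 = 0  t=5,i=3
  .###. -> .   bit 14 = 0  t=1,i=1
  .##.# -> .   bit 13 = 0  t=0,i=7
  .##.. -> .   bit 12 = 0  t=0,i=10
  .#.## -> #   bit 11 = 1  t=2,i=3
  .#.#. -> #   bit 10 = 1  t=1,i=10
  .#..# -> .   bit 9 = 0  t=0,i=4
  .#... -> #   bit 8 = 1  t=0,i=0
  ..### -> #   bit 7 = 1  t=1,i=0
  ..##. -> #   bit 6 = 1  t=0,i=6
  ..#.# -> .   bit 5 = 0  t=1,i=9
  ..#.. -> .   bit 4 = 0  t=0,i=3
  ...## -> #   bit 3 = 1  t=1,i=16
  ...#. -> #   bit 2 = 1  t=0,i=2
  ....# -> .   bit 1 = 0  t=1,i=15
  ..... -> .   bit 0 = 0  t=1,i=14
  bits 00110010111100100000110111001100 = 854724044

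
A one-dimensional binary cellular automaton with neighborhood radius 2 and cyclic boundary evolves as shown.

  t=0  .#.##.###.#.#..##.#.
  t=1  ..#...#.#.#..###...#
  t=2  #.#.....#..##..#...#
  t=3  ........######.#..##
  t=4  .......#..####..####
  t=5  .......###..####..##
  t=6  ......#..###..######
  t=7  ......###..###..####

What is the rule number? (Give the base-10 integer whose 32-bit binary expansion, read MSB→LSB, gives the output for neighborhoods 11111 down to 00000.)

  [31] ##### => #  t=3,i=10
  [30] ####. => #  t=3,i=12
  [29] ###.# => #  t=0,i=8
  [28] ###.. => #  t=1,i=15
  [27] ##.## => .  t=0,i=5
  [26] ##.#. => .  t=0,i=9
  [25] ##..# => #  t=2,i=13
  [24] ##... => .  t=1,i=16
  [23] #.### => #  t=0,i=6
  [22] #.##. => .  t=0,i=3
  [21] #.#.# => #  t=0,i=10
  [20] #.#.. => .  t=0,i=12
  [19] #..## => #  t=0,i=14
  [18] #..#. => .  t=0,i=0
  [17] #...# => .  t=1,i=4
  [16] #.... => .  t=2,i=4
  [15] .#### => .  t=3,i=9
  [14] .###. => .  t=0,i=7
  [13] .##.# => .  t=0,i=4
  [12] .##.. => #  t=2,i=12
  [11] .#.## => #  t=0,i=2
  [10] .#.#. => .  t=0,i=11
  [9] .#..# => #  t=0,i=13
  [8] .#... => .  t=1,i=3
  [7] ..### => .  t=1,i=13
  [6] ..##. => #  t=0,i=15
  [5] ..#.# => .  t=0,i=1
  [4] ..#.. => #  t=1,i=2
  [3] ...## => #  t=2,i=18
  [2] ...#. => .  t=1,i=5
  [1] ....# => .  t=2,i=6
  [0] ..... => .  t=2,i=5
  bits 11110010101010000001101001011000 = 4071103064

4071103064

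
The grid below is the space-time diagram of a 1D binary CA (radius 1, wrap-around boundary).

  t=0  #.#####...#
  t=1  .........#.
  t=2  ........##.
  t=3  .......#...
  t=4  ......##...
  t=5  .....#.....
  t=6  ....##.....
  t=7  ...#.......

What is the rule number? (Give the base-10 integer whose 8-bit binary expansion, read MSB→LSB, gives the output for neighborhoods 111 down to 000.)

6

  ###|.  b7=0 t=0,i=3
  ##.|.  b6=0 t=0,i=0
  #.#|.  b5=0 t=0,i=1
  #..|.  b4=0 t=0,i=7
  .##|.  b3=0 t=0,i=2
  .#.|#  b2=1 t=1,i=9
  ..#|#  b1=1 t=0,i=9
  ...|.  b0=0 t=0,i=8
  bits 00000110 = 6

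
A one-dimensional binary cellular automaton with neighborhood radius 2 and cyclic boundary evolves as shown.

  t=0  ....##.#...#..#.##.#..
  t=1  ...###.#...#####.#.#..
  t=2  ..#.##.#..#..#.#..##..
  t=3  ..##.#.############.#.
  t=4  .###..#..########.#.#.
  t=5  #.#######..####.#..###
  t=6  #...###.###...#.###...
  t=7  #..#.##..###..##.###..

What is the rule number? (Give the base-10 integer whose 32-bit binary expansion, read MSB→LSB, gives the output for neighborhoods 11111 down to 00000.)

  nb #####: next=#  (t=1,i=13, bit31=1)
  nb ####.: next=.  (t=1,i=14, bit30=0)
  nb ###.#: next=#  (t=1,i=5, bit29=1)
  nb ###..: next=#  (t=4,i=3, bit28=1)
  nb ##.##: next=.  (t=5,i=1, bit27=0)
  nb ##.#.: next=.  (t=0,i=6, bit26=0)
  nb ##..#: next=#  (t=4,i=4, bit25=1)
  nb ##...: next=#  (t=2,i=20, bit24=1)
  nb #.###: next=.  (t=3,i=7, bit23=0)
  nb #.##.: next=.  (t=0,i=16, bit22=0)
  nb #.#.#: next=.  (t=1,i=17, bit21=0)
  nb #.#..: next=#  (t=0,i=7, bit20=1)
  nb #..##: next=#  (t=2,i=17, bit19=1)
  nb #..#.: next=#  (t=0,i=13, bit18=1)
  nb #...#: next=.  (t=0,i=9, bit17=0)
  nb #....: next=.  (t=0,i=21, bit16=0)
  nb .####: next=.  (t=1,i=12, bit15=0)
  nb .###.: next=#  (t=1,i=4, bit14=1)
  nb .##.#: next=#  (t=0,i=5, bit13=1)
  nb .##..: next=.  (t=2,i=19, bit12=0)
  nb .#.##: next=#  (t=0,i=15, bit11=1)
  nb .#.#.: next=#  (t=1,i=18, bit10=1)
  nb .#..#: next=#  (t=0,i=12, bit9=1)
  nb .#...: next=.  (t=0,i=8, bit8=0)
  nb ..###: next=.  (t=1,i=3, bit7=0)
  nb ..##.: next=#  (t=0,i=4, bit6=1)
  nb ..#.#: next=#  (t=0,i=14, bit5=1)
  nb ..#..: next=#  (t=0,i=11, bit4=1)
  nb ...##: next=#  (t=0,i=3, bit3=1)
  nb ...#.: next=.  (t=0,i=10, bit2=0)
  nb ....#: next=.  (t=0,i=2, bit1=0)
  nb .....: next=.  (t=0,i=0, bit0=0)
  bits 10110011000111000110111001111000 = 3004984952

3004984952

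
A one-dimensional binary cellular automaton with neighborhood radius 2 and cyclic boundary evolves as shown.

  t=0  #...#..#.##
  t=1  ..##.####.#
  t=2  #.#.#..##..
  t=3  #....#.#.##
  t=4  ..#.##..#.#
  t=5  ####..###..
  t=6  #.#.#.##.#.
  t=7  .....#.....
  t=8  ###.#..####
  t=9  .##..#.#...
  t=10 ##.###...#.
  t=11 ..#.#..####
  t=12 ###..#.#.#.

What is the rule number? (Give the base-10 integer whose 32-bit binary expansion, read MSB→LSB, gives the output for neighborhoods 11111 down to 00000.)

1778862829

  #####|.  b31=0 t=8,i=0
  ####.|#  b30=1 t=1,i=7
  ###.#|#  b29=1 t=1,i=8
  ###..|.  b28=0 t=0,i=0
  ##.##|#  b27=1 t=1,i=4
  ##.#.|.  b26=0 t=1,i=9
  ##..#|#  b25=1 t=2,i=9
  ##...|.  b24=0 t=0,i=1
  #.###|.  b23=0 t=0,i=9
  #.##.|.  b22=0 t=4,i=4
  #.#.#|.  b21=0 t=2,i=2
  #.#..|.  b20=0 t=1,i=10
  #..##|.  b19=0 t=1,i=1
  #..#.|#  b18=1 t=0,i=6
  #...#|#  b17=1 t=0,i=2
  #....|#  b16=1 t=3,i=2
  .####|.  b15=0 t=1,i=6
  .###.|#  b14=1 t=0,i=10
  .##.#|.  b13=0 t=1,i=3
  .##..|.  b12=0 t=2,i=8
  .#.##|#  b11=1 t=0,i=8
  .#.#.|.  b10=0 t=2,i=1
  .#..#|#  b9=1 t=0,i=5
  .#...|.  b8=0 t=7,i=6
  ..###|#  b7=1 t=5,i=0
  ..##.|#  b6=1 t=1,i=2
  ..#.#|#  b5=1 t=0,i=7
  ..#..|.  b4=0 t=0,i=4
  ...##|#  b3=1 t=9,i=0
  ...#.|#  b2=1 t=0,i=3
  ....#|.  b1=0 t=3,i=3
  .....|#  b0=1 t=7,i=0
  bits 01101010000001110100101011101101 = 1778862829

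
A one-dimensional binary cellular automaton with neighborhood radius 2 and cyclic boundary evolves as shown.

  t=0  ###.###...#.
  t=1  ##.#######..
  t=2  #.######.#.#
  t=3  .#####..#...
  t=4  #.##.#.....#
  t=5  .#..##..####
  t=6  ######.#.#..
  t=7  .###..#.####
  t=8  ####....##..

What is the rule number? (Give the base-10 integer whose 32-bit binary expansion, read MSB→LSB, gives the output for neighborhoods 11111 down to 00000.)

2644170319

  ##### -> #   bit 31 = 1  t=1,i=5
  ####. -> .   bit 30 = 0  t=1,i=8
  ###.# -> .   bit 29 = 0  t=0,i=2
  ###.. -> #   bit 28 = 1  t=0,i=6
  ##.## -> #   bit 27 = 1  t=0,i=3
  ##.#. -> #   bit 26 = 1  t=2,i=8
  ##..# -> .   bit 25 = 0  t=1,i=10
  ##... -> #   bit 24 = 1  t=0,i=7
  #.### -> #   bit 23 = 1  t=0,i=0
  #.##. -> .   bit 22 = 0  t=2,i=11
  #.#.# -> .   bit 21 = 0  t=2,i=9
  #.#.. -> #   bit 20 = 1  t=4,i=5
  #..## -> #   bit 19 = 1  t=1,i=11
  #..#. -> .   bit 18 = 0  t=3,i=7
  #...# -> #   bit 17 = 1  t=0,i=8
  #.... -> .   bit 16 = 0  t=3,i=10
  .#### -> #   bit 15 = 1  t=1,i=4
  .###. -> #   bit 14 = 1  t=0,i=1
  .##.# -> .   bit 13 = 0  t=1,i=1
  .##.. -> #   bit 12 = 1  t=5,i=5
  .#.## -> .   bit 11 = 0  t=0,i=11
  .#.#. -> #   bit 10 = 1  t=6,i=8
  .#..# -> #   bit 9 = 1  t=5,i=2
  .#... -> .   bit 8 = 0  t=3,i=9
  ..### -> .   bit 7 = 0  t=3,i=1
  ..##. -> #   bit 6 = 1  t=1,i=0
  ..#.# -> .   bit 5 = 0  t=0,i=10
  ..#.. -> .   bit 4 = 0  t=3,i=8
  ...## -> #   bit 3 = 1  t=3,i=0
  ...#. -> #   bit 2 = 1  t=0,i=9
  ....# -> #   bit 1 = 1  t=3,i=11
  ..... -> #   bit 0 = 1  t=4,i=8
  bits 10011101100110101101011001001111 = 2644170319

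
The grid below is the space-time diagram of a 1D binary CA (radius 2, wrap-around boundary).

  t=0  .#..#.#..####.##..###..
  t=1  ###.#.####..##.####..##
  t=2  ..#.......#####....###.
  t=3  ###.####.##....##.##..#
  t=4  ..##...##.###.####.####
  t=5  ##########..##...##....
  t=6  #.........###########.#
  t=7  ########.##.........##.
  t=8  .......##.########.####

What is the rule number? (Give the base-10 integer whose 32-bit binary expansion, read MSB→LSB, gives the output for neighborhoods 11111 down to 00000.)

  [31] ##### => .  t=1,i=0
  [30] ####. => .  t=0,i=11
  [29] ###.# => #  t=0,i=12
  [28] ###.. => .  t=0,i=20
  [27] ##.## => #  t=0,i=13
  [26] ##.#. => .  t=1,i=3
  [25] ##..# => #  t=0,i=16
  [24] ##... => #  t=0,i=21
  [23] #.### => .  t=1,i=6
  [22] #.##. => .  t=0,i=14
  [21] #.#.# => .  t=1,i=4
  [20] #.#.. => #  t=0,i=6
  [19] #..## => #  t=0,i=8
  [18] #..#. => .  t=0,i=3
  [17] #...# => #  t=0,i=22
  [16] #.... => #  t=2,i=4
  [15] .#### => .  t=0,i=10
  [14] .###. => .  t=0,i=19
  [13] .##.# => #  t=1,i=13
  [12] .##.. => #  t=0,i=15
  [11] .#.## => .  t=1,i=5
  [10] .#.#. => .  t=0,i=5
  [9] .#..# => #  t=0,i=2
  [8] .#... => .  t=2,i=3
  [7] ..### => #  t=0,i=9
  [6] ..##. => #  t=1,i=12
  [5] ..#.# => #  t=0,i=4
  [4] ..#.. => #  t=0,i=1
  [3] ...## => #  t=2,i=9
  [2] ...#. => #  t=0,i=0
  [1] ....# => .  t=2,i=8
  [0] ..... => #  t=2,i=5
  bits 00101011000110110011001011111101 = 723202813

723202813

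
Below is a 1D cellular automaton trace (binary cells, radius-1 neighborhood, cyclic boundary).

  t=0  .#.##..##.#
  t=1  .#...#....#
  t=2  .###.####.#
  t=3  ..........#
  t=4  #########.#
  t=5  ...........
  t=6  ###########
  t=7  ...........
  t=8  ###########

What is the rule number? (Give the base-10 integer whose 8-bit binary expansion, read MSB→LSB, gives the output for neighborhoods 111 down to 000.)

  [7] ### => .  t=2,i=2
  [6] ##. => .  t=0,i=4
  [5] #.# => .  t=0,i=0
  [4] #.. => #  t=0,i=5
  [3] .## => .  t=0,i=3
  [2] .#. => #  t=0,i=1
  [1] ..# => .  t=0,i=6
  [0] ... => #  t=1,i=3
  bits 00010101 = 21

21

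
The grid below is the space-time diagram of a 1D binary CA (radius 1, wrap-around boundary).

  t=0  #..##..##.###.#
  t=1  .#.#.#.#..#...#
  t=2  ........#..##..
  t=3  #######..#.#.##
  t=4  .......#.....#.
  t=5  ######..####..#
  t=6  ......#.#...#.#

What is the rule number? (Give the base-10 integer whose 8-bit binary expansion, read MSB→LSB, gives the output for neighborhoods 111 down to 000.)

  [7] ### => .  t=0,i=11
  [6] ##. => .  t=0,i=0
  [5] #.# => .  t=0,i=9
  [4] #.. => #  t=0,i=1
  [3] .## => #  t=0,i=3
  [2] .#. => .  t=1,i=1
  [1] ..# => .  t=0,i=2
  [0] ... => #  t=1,i=12
  bits 00011001 = 25

25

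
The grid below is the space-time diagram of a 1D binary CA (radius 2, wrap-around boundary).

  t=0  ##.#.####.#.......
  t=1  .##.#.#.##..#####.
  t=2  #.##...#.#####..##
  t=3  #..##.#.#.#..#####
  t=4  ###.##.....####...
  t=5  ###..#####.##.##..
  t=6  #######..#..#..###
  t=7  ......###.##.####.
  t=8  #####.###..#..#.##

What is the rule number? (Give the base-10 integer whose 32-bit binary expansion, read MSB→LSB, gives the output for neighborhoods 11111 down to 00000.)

  ##### -> .   bit 31 = 0  t=1,i=14
  ####. -> .   bit 30 = 0  t=0,i=7
  ###.# -> #   bit 29 = 1  t=0,i=8
  ###.. -> #   bit 28 = 1  t=1,i=16
  ##.## -> .   bit 27 = 0  t=2,i=1
  ##.#. -> #   bit 26 = 1  t=0,i=2
  ##..# -> #   bit 25 = 1  t=1,i=10
  ##... -> #   bit 24 = 1  t=2,i=4
  #.### -> .   bit 23 = 0  t=0,i=5
  #.##. -> .   bit 22 = 0  t=1,i=8
  #.#.# -> .   bit 21 = 0  t=0,i=3
  #.#.. -> .   bit 20 = 0  t=0,i=10
  #..## -> #   bit 19 = 1  t=1,i=0
  #..#. -> #   bit 18 = 1  t=6,i=8
  #...# -> .   bit 17 = 0  t=2,i=5
  #.... -> #   bit 16 = 1  t=0,i=12
  .#### -> #   bit 15 = 1  t=0,i=6
  .###. -> #   bit 14 = 1  t=2,i=17
  .##.# -> #   bit 13 = 1  t=0,i=1
  .##.. -> #   bit 12 = 1  t=1,i=9
  .#.## -> #   bit 11 = 1  t=0,i=4
  .#.#. -> .   bit 10 = 0  t=1,i=5
  .#..# -> #   bit 9 = 1  t=3,i=11
  .#... -> .   bit 8 = 0  t=0,i=11
  ..### -> #   bit 7 = 1  t=1,i=12
  ..##. -> .   bit 6 = 0  t=0,i=0
  ..#.# -> .   bit 5 = 0  t=2,i=7
  ..#.. -> .   bit 4 = 0  t=6,i=9
  ...## -> .   bit 3 = 0  t=0,i=17
  ...#. -> #   bit 2 = 1  t=2,i=6
  ....# -> #   bit 1 = 1  t=0,i=16
  ..... -> #   bit 0 = 1  t=0,i=13
  bits 00110111000011011111101010000111 = 923662983

923662983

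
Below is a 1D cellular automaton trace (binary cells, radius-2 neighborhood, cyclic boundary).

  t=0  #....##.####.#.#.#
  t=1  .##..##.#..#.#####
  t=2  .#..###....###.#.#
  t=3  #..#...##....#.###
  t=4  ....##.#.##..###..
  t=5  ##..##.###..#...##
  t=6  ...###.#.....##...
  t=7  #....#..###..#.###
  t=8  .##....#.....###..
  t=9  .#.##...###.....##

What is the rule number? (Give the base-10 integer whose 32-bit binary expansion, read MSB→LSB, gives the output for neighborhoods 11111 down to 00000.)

2716544353

  #####|#  b31=1 t=1,i=15
  ####.|.  b30=0 t=0,i=10
  ###.#|#  b29=1 t=0,i=11
  ###..|.  b28=0 t=2,i=6
  ##.##|.  b27=0 t=0,i=7
  ##.#.|.  b26=0 t=0,i=12
  ##..#|.  b25=0 t=1,i=3
  ##...|#  b24=1 t=0,i=1
  #.###|#  b23=1 t=0,i=8
  #.##.|#  b22=1 t=0,i=17
  #.#.#|#  b21=1 t=0,i=13
  #.#..|.  b20=0 t=1,i=8
  #..##|#  b19=1 t=1,i=4
  #..#.|.  b18=0 t=1,i=10
  #...#|#  b17=1 t=3,i=5
  #....|#  b16=1 t=0,i=2
  .####|.  b15=0 t=0,i=9
  .###.|.  b14=0 t=2,i=5
  .##.#|#  b13=1 t=0,i=6
  .##..|.  b12=0 t=0,i=0
  .#.##|#  b11=1 t=0,i=16
  .#.#.|#  b10=1 t=0,i=14
  .#..#|.  b9=0 t=1,i=9
  .#...|#  b8=1 t=3,i=4
  ..###|.  b7=0 t=2,i=4
  ..##.|#  b6=1 t=0,i=5
  ..#.#|#  b5=1 t=1,i=11
  ..#..|.  b4=0 t=3,i=3
  ...##|.  b3=0 t=0,i=4
  ...#.|.  b2=0 t=3,i=12
  ....#|.  b1=0 t=0,i=3
  .....|#  b0=1 t=4,i=0
  bits 10100001111010110010110101100001 = 2716544353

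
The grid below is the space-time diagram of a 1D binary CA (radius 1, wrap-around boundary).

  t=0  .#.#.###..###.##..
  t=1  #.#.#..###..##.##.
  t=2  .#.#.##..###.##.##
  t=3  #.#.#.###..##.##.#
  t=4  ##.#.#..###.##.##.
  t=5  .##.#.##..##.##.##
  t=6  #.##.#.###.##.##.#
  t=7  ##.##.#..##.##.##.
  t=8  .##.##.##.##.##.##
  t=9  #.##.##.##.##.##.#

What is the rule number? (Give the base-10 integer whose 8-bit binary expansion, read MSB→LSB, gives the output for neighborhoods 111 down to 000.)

114

  nb ###: next=.  (t=0,i=6, bit7=0)
  nb ##.: next=#  (t=0,i=7, bit6=1)
  nb #.#: next=#  (t=0,i=2, bit5=1)
  nb #..: next=#  (t=0,i=8, bit4=1)
  nb .##: next=.  (t=0,i=5, bit3=0)
  nb .#.: next=.  (t=0,i=1, bit2=0)
  nb ..#: next=#  (t=0,i=0, bit1=1)
  nb ...: next=.  (t=0,i=17, bit0=0)
  bits 01110010 = 114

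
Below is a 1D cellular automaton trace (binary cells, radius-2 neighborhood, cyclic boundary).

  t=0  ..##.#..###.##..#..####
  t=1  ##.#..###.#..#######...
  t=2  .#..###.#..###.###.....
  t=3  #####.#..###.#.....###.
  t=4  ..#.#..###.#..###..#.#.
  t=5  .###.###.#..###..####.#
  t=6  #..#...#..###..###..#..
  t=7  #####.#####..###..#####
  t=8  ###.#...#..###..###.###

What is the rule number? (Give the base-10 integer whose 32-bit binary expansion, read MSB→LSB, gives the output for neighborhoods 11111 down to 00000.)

  ##### -> #   bit 31 = 1  t=1,i=15
  ####. -> .   bit 30 = 0  t=0,i=21
  ###.# -> #   bit 29 = 1  t=0,i=10
  ###.. -> .   bit 28 = 0  t=0,i=22
  ##.## -> .   bit 27 = 0  t=0,i=11
  ##.#. -> .   bit 26 = 0  t=0,i=4
  ##..# -> #   bit 25 = 1  t=0,i=0
  ##... -> .   bit 24 = 0  t=1,i=20
  #.### -> .   bit 23 = 0  t=2,i=15
  #.##. -> .   bit 22 = 0  t=0,i=12
  #.#.# -> .   bit 21 = 0  t=5,i=22
  #.#.. -> .   bit 20 = 0  t=0,i=5
  #..## -> #   bit 19 = 1  t=0,i=1
  #..#. -> #   bit 18 = 1  t=0,i=15
  #...# -> .   bit 17 = 0  t=1,i=21
  #.... -> #   bit 16 = 1  t=2,i=19
  .#### -> .   bit 15 = 0  t=0,i=20
  .###. -> .   bit 14 = 0  t=0,i=9
  .##.# -> #   bit 13 = 1  t=0,i=3
  .##.. -> #   bit 12 = 1  t=0,i=13
  .#.## -> #   bit 11 = 1  t=5,i=0
  .#.#. -> #   bit 10 = 1  t=4,i=3
  .#..# -> #   bit 9 = 1  t=0,i=6
  .#... -> #   bit 8 = 1  t=3,i=14
  ..### -> #   bit 7 = 1  t=0,i=8
  ..##. -> .   bit 6 = 0  t=0,i=2
  ..#.# -> #   bit 5 = 1  t=4,i=2
  ..#.. -> #   bit 4 = 1  t=0,i=16
  ...## -> .   bit 3 = 0  t=1,i=22
  ...#. -> #   bit 2 = 1  t=2,i=0
  ....# -> .   bit 1 = 0  t=2,i=22
  ..... -> #   bit 0 = 1  t=2,i=20
  bits 10100010000011010011111110110101 = 2718777269

2718777269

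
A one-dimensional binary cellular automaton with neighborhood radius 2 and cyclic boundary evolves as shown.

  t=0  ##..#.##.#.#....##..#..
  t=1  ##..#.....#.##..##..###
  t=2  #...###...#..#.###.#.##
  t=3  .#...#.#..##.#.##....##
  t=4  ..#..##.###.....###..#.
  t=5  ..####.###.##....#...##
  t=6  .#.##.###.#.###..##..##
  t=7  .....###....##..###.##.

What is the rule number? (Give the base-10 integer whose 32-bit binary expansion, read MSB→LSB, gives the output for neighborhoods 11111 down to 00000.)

  ##### -> #   bit 31 = 1  t=1,i=22
  ####. -> #   bit 30 = 1  t=1,i=0
  ###.# -> .   bit 29 = 0  t=2,i=17
  ###.. -> .   bit 28 = 0  t=1,i=1
  ##.## -> #   bit 27 = 1  t=4,i=7
  ##.#. -> .   bit 26 = 0  t=0,i=8
  ##..# -> .   bit 25 = 0  t=0,i=2
  ##... -> #   bit 24 = 1  t=2,i=1
  #.### -> #   bit 23 = 1  t=2,i=15
  #.##. -> .   bit 22 = 0  t=0,i=6
  #.#.# -> .   bit 21 = 0  t=0,i=9
  #.#.. -> .   bit 20 = 0  t=0,i=11
  #..## -> #   bit 19 = 1  t=0,i=22
  #..#. -> .   bit 18 = 0  t=0,i=3
  #...# -> .   bit 17 = 0  t=2,i=2
  #.... -> #   bit 16 = 1  t=0,i=13
  .#### -> #   bit 15 = 1  t=1,i=21
  .###. -> #   bit 14 = 1  t=2,i=5
  .##.# -> .   bit 13 = 0  t=0,i=7
  .##.. -> #   bit 12 = 1  t=0,i=1
  .#.## -> .   bit 11 = 0  t=0,i=5
  .#.#. -> #   bit 10 = 1  t=0,i=10
  .#..# -> #   bit 9 = 1  t=0,i=21
  .#... -> #   bit 8 = 1  t=0,i=12
  ..### -> .   bit 7 = 0  t=1,i=20
  ..##. -> #   bit 6 = 1  t=0,i=0
  ..#.# -> #   bit 5 = 1  t=0,i=4
  ..#.. -> #   bit 4 = 1  t=0,i=20
  ...## -> .   bit 3 = 0  t=0,i=15
  ...#. -> .   bit 2 = 0  t=1,i=9
  ....# -> .   bit 1 = 0  t=0,i=14
  ..... -> .   bit 0 = 0  t=1,i=7
  bits 11001001100010011101011101110000 = 3381254000

3381254000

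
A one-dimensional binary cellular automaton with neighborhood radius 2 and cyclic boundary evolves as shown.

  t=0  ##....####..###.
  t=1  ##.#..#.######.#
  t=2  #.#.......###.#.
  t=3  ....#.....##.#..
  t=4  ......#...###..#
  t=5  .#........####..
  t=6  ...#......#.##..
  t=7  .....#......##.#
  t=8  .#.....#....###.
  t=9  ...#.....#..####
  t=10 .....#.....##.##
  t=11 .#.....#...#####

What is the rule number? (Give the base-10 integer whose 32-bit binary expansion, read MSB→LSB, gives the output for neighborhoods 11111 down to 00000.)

  [31] ##### => #  t=1,i=10
  [30] ####. => #  t=0,i=8
  [29] ###.# => .  t=0,i=14
  [28] ###.. => #  t=0,i=9
  [27] ##.## => #  t=0,i=15
  [26] ##.#. => #  t=1,i=2
  [25] ##..# => #  t=0,i=10
  [24] ##... => .  t=0,i=2
  [23] #.### => .  t=1,i=8
  [22] #.##. => #  t=0,i=0
  [21] #.#.# => .  t=2,i=0
  [20] #.#.. => .  t=1,i=3
  [19] #..## => #  t=0,i=11
  [18] #..#. => .  t=1,i=5
  [17] #...# => .  t=4,i=8
  [16] #.... => #  t=0,i=3
  [15] .#### => .  t=0,i=7
  [14] .###. => #  t=0,i=13
  [13] .##.# => #  t=3,i=11
  [12] .##.. => #  t=0,i=1
  [11] .#.## => .  t=1,i=7
  [10] .#.#. => .  t=2,i=1
  [9] .#..# => .  t=1,i=4
  [8] .#... => .  t=2,i=3
  [7] ..### => #  t=0,i=6
  [6] ..##. => #  t=3,i=10
  [5] ..#.# => .  t=1,i=6
  [4] ..#.. => .  t=3,i=4
  [3] ...## => .  t=0,i=5
  [2] ...#. => .  t=3,i=3
  [1] ....# => .  t=0,i=4
  [0] ..... => .  t=2,i=5
  bits 11011110010010010111000011000000 = 3729354944

3729354944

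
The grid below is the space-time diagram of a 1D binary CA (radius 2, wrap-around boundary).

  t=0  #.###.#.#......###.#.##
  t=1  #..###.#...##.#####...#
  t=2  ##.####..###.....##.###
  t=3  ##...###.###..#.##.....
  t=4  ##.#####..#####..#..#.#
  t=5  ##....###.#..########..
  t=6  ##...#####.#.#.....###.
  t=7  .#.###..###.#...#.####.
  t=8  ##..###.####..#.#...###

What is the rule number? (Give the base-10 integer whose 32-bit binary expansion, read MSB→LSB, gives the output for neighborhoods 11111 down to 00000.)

1980126969

  #####|.  b31=0 t=1,i=16
  ####.|#  b30=1 t=1,i=17
  ###.#|#  b29=1 t=0,i=0
  ###..|#  b28=1 t=1,i=18
  ##.##|.  b27=0 t=0,i=1
  ##.#.|#  b26=1 t=0,i=5
  ##..#|#  b25=1 t=1,i=1
  ##...|.  b24=0 t=1,i=19
  #.###|.  b23=0 t=0,i=2
  #.##.|.  b22=0 t=3,i=16
  #.#.#|.  b21=0 t=0,i=6
  #.#..|.  b20=0 t=0,i=8
  #..##|.  b19=0 t=1,i=2
  #..#.|#  b18=1 t=3,i=13
  #...#|#  b17=1 t=1,i=9
  #....|.  b16=0 t=0,i=10
  .####|.  b15=0 t=1,i=15
  .###.|#  b14=1 t=0,i=3
  .##.#|.  b13=0 t=1,i=12
  .##..|#  b12=1 t=1,i=0
  .#.##|.  b11=0 t=0,i=20
  .#.#.|#  b10=1 t=0,i=7
  .#..#|#  b9=1 t=4,i=18
  .#...|.  b8=0 t=0,i=9
  ..###|#  b7=1 t=0,i=15
  ..##.|#  b6=1 t=1,i=11
  ..#.#|#  b5=1 t=3,i=14
  ..#..|#  b4=1 t=4,i=17
  ...##|#  b3=1 t=0,i=14
  ...#.|.  b2=0 t=7,i=15
  ....#|.  b1=0 t=0,i=13
  .....|#  b0=1 t=0,i=11
  bits 01110110000001100101011011111001 = 1980126969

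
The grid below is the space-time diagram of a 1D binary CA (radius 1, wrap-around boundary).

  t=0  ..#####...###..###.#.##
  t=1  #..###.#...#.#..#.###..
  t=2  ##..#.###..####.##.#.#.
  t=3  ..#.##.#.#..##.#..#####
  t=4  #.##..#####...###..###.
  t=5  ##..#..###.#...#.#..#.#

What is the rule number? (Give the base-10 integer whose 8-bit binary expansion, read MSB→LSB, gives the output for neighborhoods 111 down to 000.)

180

  ###|#  b7=1 t=0,i=3
  ##.|.  b6=0 t=0,i=6
  #.#|#  b5=1 t=0,i=18
  #..|#  b4=1 t=0,i=0
  .##|.  b3=0 t=0,i=2
  .#.|#  b2=1 t=0,i=19
  ..#|.  b1=0 t=0,i=1
  ...|.  b0=0 t=0,i=8
  bits 10110100 = 180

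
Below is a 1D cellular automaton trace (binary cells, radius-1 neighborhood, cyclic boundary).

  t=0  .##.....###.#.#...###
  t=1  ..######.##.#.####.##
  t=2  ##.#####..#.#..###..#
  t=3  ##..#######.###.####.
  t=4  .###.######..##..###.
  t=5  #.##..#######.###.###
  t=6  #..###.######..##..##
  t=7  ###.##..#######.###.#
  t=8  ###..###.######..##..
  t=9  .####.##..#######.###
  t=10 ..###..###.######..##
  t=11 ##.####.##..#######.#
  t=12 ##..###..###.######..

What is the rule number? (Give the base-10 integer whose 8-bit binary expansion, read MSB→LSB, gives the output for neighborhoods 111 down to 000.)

  [7] ### => #  t=0,i=9
  [6] ##. => #  t=0,i=2
  [5] #.# => .  t=0,i=0
  [4] #.. => #  t=0,i=3
  [3] .## => .  t=0,i=1
  [2] .#. => #  t=0,i=12
  [1] ..# => #  t=0,i=7
  [0] ... => #  t=0,i=4
  bits 11010111 = 215

215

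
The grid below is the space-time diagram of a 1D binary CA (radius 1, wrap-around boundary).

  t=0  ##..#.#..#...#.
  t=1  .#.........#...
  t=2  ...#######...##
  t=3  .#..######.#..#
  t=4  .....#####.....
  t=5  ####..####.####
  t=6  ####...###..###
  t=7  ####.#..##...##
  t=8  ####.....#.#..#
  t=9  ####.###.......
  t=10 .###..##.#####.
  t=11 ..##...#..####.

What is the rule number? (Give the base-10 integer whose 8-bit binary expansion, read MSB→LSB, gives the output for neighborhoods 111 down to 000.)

193

  nb ###: next=#  (t=2,i=4, bit7=1)
  nb ##.: next=#  (t=0,i=1, bit6=1)
  nb #.#: next=.  (t=0,i=5, bit5=0)
  nb #..: next=.  (t=0,i=2, bit4=0)
  nb .##: next=.  (t=0,i=0, bit3=0)
  nb .#.: next=.  (t=0,i=4, bit2=0)
  nb ..#: next=.  (t=0,i=3, bit1=0)
  nb ...: next=#  (t=0,i=11, bit0=1)
  bits 11000001 = 193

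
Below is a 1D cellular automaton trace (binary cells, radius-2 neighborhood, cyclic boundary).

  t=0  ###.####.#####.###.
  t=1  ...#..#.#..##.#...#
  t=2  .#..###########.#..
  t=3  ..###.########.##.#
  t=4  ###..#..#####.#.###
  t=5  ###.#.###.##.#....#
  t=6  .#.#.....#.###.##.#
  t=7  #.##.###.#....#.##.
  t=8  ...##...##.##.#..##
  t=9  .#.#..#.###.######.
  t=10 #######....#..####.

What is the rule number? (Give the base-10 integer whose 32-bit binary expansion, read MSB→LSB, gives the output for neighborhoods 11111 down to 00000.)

3693029091

  #####|#  b31=1 t=0,i=11
  ####.|#  b30=1 t=0,i=6
  ###.#|.  b29=0 t=0,i=2
  ###..|#  b28=1 t=4,i=2
  ##.##|#  b27=1 t=0,i=3
  ##.#.|#  b26=1 t=1,i=13
  ##..#|.  b25=0 t=4,i=3
  ##...|.  b24=0 t=8,i=0
  #.###|.  b23=0 t=0,i=0
  #.##.|.  b22=0 t=3,i=15
  #.#.#|.  b21=0 t=4,i=14
  #.#..|#  b20=1 t=1,i=8
  #..##|#  b19=1 t=1,i=10
  #..#.|#  b18=1 t=1,i=5
  #...#|#  b17=1 t=1,i=1
  #....|#  b16=1 t=5,i=15
  .####|.  b15=0 t=0,i=5
  .###.|.  b14=0 t=0,i=1
  .##.#|#  b13=1 t=1,i=12
  .##..|.  b12=0 t=8,i=4
  .#.##|.  b11=0 t=4,i=15
  .#.#.|#  b10=1 t=1,i=7
  .#..#|#  b9=1 t=1,i=4
  .#...|.  b8=0 t=1,i=0
  ..###|#  b7=1 t=2,i=4
  ..##.|#  b6=1 t=1,i=11
  ..#.#|#  b5=1 t=1,i=6
  ..#..|.  b4=0 t=1,i=3
  ...##|.  b3=0 t=5,i=17
  ...#.|.  b2=0 t=1,i=2
  ....#|#  b1=1 t=5,i=16
  .....|#  b0=1 t=6,i=6
  bits 11011100000111110010011011100011 = 3693029091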